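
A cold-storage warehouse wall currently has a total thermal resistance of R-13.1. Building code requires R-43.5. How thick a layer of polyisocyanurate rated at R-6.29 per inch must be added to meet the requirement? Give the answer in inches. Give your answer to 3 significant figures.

ΔR = 43.5 − 13.1 = 30.4 ft²·°F·h/BTU
L = ΔR / (R/in) = 30.4/6.29 = 4.833 in

4.83 in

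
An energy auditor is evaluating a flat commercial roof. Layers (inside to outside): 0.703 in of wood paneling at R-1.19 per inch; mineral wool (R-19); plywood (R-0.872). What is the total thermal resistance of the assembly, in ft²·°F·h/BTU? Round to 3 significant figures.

0.703 × 1.19 = 0.8366
R_total = 0.8366 + 19 + 0.872 = 20.71 ft²·°F·h/BTU

20.7 ft²·°F·h/BTU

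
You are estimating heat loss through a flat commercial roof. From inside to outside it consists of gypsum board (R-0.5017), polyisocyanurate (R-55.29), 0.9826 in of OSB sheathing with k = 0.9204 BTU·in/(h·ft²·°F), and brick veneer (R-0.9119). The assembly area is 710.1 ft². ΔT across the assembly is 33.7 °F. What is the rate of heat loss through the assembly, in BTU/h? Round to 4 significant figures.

0.9826/0.9204 = 1.0676
R_total = 0.5017 + 55.29 + 1.0676 + 0.9119 = 57.771 ft²·°F·h/BTU
Q = A·ΔT/R = 710.1 × 33.7 / 57.771 = 414.23 BTU/h

414.2 BTU/h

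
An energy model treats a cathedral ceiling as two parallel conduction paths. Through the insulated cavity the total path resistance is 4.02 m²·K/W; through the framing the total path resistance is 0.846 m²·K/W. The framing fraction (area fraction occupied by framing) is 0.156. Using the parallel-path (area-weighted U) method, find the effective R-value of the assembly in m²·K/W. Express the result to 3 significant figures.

2.54 m²·K/W

U_eff = 0.844/4.02 + 0.156/0.846 = 0.21 + 0.1844 = 0.3943
R_eff = 1/U_eff = 2.536 m²·K/W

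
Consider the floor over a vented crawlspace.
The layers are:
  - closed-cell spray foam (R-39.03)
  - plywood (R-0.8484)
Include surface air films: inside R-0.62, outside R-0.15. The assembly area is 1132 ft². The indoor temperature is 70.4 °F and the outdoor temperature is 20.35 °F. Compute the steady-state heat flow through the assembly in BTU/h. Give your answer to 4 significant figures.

R_total = 0.62 + 39.03 + 0.8484 + 0.15 = 40.648 ft²·°F·h/BTU
Q = A·ΔT/R = 1132 × (70.4 − 20.35) / 40.648 = 1393.8 BTU/h

1394 BTU/h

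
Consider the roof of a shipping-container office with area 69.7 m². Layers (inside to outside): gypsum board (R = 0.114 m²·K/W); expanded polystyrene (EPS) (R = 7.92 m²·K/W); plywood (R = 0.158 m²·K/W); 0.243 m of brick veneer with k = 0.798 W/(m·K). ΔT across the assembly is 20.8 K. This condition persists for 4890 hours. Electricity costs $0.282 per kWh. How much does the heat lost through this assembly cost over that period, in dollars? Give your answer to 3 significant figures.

235 dollars

0.243/0.798 = 0.3045
R_total = 0.114 + 7.92 + 0.158 + 0.3045 = 8.497 m²·K/W
Q = 69.7 × 20.8 / 8.497 = 170.6 W
E = 170.6 W × 4890 h / 1000 = 834.4 kWh
Cost = 834.4 × 0.282 = $235.3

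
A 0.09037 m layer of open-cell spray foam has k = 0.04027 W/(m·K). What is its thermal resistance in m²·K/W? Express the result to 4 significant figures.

R = L/k = 0.09037/0.04027 = 2.2441 m²·K/W

2.244 m²·K/W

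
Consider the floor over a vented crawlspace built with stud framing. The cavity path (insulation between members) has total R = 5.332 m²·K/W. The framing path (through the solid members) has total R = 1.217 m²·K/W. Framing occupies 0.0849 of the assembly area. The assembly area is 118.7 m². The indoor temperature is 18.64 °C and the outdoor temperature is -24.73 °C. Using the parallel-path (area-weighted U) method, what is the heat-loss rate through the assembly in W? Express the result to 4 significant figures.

1243 W

U_eff = 0.9151/5.332 + 0.0849/1.217 = 0.17162 + 0.069762 = 0.24139
R_eff = 1/U_eff = 4.1427 m²·K/W
Q = 118.7 × (18.64 − (-24.73)) / 4.1427 = 1242.7 W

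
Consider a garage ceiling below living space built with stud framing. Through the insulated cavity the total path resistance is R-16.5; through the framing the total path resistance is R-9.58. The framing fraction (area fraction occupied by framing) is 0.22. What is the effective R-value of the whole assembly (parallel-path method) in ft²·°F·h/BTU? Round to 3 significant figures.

U_eff = 0.78/16.5 + 0.22/9.58 = 0.04727 + 0.02296 = 0.07024
R_eff = 1/U_eff = 14.24 ft²·°F·h/BTU

14.2 ft²·°F·h/BTU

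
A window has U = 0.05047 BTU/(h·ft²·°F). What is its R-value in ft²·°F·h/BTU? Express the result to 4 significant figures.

R = 1/U = 1/0.05047 = 19.814

19.81 ft²·°F·h/BTU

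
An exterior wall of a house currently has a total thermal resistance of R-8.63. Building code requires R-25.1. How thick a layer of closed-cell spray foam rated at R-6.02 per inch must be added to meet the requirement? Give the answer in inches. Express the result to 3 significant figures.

2.74 in

ΔR = 25.1 − 8.63 = 16.47 ft²·°F·h/BTU
L = ΔR / (R/in) = 16.47/6.02 = 2.736 in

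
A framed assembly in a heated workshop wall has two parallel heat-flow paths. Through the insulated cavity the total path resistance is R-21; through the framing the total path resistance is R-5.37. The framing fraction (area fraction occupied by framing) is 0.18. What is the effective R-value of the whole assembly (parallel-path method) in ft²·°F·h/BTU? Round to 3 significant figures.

U_eff = 0.82/21 + 0.18/5.37 = 0.03905 + 0.03352 = 0.07257
R_eff = 1/U_eff = 13.78 ft²·°F·h/BTU

13.8 ft²·°F·h/BTU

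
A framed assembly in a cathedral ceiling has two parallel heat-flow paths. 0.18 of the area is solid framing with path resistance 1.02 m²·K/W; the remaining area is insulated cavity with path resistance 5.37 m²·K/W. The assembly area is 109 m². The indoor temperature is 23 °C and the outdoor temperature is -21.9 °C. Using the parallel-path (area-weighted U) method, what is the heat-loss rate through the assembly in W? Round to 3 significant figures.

1610 W

U_eff = 0.82/5.37 + 0.18/1.02 = 0.1527 + 0.1765 = 0.3292
R_eff = 1/U_eff = 3.038 m²·K/W
Q = 109 × (23 − (-21.9)) / 3.038 = 1611 W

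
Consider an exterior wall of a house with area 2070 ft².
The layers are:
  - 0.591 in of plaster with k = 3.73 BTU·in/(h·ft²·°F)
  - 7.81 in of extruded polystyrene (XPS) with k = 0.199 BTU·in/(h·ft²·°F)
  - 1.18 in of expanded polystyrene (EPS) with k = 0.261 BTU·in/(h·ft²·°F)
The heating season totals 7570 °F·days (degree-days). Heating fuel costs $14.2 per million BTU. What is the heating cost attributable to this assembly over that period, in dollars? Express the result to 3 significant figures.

122 dollars

0.591/3.73 = 0.1584
7.81/0.199 = 39.25
1.18/0.261 = 4.521
R_total = 0.1584 + 39.25 + 4.521 = 43.93 ft²·°F·h/BTU
E = A × HDD × 24 / R = 2070 × 7570 × 24 / 43.93 = 8562000 BTU
Cost = 8562000/10⁶ × 14.2 = $121.6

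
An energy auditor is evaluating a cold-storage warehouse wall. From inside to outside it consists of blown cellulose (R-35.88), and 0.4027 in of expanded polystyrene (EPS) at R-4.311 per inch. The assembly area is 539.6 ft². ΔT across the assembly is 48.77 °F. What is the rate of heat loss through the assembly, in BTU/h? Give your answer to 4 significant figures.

0.4027 × 4.311 = 1.736
R_total = 35.88 + 1.736 = 37.616 ft²·°F·h/BTU
Q = A·ΔT/R = 539.6 × 48.77 / 37.616 = 699.6 BTU/h

699.6 BTU/h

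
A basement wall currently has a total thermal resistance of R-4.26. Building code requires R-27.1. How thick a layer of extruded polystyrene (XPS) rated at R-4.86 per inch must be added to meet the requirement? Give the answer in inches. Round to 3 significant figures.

4.70 in

ΔR = 27.1 − 4.26 = 22.84 ft²·°F·h/BTU
L = ΔR / (R/in) = 22.84/4.86 = 4.7 in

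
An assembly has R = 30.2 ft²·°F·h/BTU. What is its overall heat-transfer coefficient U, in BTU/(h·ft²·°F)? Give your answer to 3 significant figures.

U = 1/R = 1/30.2 = 0.03311

0.0331 BTU/(h·ft²·°F)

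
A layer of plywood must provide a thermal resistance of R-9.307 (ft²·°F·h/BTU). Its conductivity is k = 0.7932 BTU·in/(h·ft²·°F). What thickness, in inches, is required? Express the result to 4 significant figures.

7.382 in

L = R × k = 9.307 × 0.7932 = 7.3823 in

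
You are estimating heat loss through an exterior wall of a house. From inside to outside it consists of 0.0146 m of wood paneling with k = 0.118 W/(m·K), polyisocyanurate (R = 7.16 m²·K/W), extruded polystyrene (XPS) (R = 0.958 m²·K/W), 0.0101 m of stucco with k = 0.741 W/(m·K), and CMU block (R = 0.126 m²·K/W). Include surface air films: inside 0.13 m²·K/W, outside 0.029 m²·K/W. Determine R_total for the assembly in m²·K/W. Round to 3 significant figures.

0.0146/0.118 = 0.1237
0.0101/0.741 = 0.01363
R_total = 0.13 + 0.1237 + 7.16 + 0.958 + 0.01363 + 0.126 + 0.029 = 8.54 m²·K/W

8.54 m²·K/W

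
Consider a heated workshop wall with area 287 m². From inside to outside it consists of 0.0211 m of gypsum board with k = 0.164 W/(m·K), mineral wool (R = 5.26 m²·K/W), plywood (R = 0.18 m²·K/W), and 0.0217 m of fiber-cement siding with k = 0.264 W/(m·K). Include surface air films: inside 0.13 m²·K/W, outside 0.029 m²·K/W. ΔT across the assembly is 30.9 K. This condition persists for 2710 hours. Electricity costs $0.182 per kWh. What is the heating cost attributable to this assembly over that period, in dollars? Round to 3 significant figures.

0.0211/0.164 = 0.1287
0.0217/0.264 = 0.0822
R_total = 0.13 + 0.1287 + 5.26 + 0.18 + 0.0822 + 0.029 = 5.81 m²·K/W
Q = 287 × 30.9 / 5.81 = 1526 W
E = 1526 W × 2710 h / 1000 = 4137 kWh
Cost = 4137 × 0.182 = $752.9

753 dollars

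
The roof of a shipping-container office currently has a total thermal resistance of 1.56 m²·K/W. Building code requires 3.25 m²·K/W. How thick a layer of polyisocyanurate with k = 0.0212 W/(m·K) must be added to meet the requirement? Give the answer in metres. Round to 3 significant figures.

0.0358 m

ΔR = 3.25 − 1.56 = 1.69 m²·K/W
L = ΔR × k = 1.69 × 0.0212 = 0.03583 m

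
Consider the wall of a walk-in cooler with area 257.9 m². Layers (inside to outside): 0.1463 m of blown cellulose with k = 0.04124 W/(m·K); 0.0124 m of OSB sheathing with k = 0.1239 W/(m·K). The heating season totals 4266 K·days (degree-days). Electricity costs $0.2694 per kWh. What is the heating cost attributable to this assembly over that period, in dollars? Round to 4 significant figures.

0.1463/0.04124 = 3.5475
0.0124/0.1239 = 0.10008
R_total = 3.5475 + 0.10008 = 3.6476 m²·K/W
E = A × HDD × 24 / R / 1000 = 257.9 × 4266 × 24 / 3.6476 / 1000 = 7238.9 kWh
Cost = 7238.9 × 0.2694 = $1950.2

1950 dollars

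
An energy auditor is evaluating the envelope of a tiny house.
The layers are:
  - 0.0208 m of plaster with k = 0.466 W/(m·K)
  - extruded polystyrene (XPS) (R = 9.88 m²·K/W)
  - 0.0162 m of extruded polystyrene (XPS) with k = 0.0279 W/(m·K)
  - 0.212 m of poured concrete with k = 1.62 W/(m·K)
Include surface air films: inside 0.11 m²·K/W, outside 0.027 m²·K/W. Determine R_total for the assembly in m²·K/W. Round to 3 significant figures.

10.8 m²·K/W

0.0208/0.466 = 0.04464
0.0162/0.0279 = 0.5806
0.212/1.62 = 0.1309
R_total = 0.11 + 0.04464 + 9.88 + 0.5806 + 0.1309 + 0.027 = 10.77 m²·K/W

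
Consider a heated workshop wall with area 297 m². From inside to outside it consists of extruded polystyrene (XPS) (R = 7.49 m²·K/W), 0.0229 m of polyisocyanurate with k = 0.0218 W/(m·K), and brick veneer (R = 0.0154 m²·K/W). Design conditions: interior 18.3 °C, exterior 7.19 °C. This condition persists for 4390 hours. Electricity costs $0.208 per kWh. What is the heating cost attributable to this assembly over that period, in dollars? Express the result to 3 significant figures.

0.0229/0.0218 = 1.05
R_total = 7.49 + 1.05 + 0.0154 = 8.556 m²·K/W
Q = 297 × (18.3 − 7.19) / 8.556 = 385.7 W
E = 385.7 W × 4390 h / 1000 = 1693 kWh
Cost = 1693 × 0.208 = $352.2

352 dollars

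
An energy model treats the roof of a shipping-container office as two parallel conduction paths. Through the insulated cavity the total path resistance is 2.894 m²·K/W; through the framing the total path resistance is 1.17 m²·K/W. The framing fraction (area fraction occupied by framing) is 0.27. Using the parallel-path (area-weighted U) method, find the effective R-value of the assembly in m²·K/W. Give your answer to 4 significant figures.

2.070 m²·K/W

U_eff = 0.73/2.894 + 0.27/1.17 = 0.25225 + 0.23077 = 0.48302
R_eff = 1/U_eff = 2.0703 m²·K/W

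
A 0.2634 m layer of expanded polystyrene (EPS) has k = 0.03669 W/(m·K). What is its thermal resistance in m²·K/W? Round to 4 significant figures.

7.179 m²·K/W

R = L/k = 0.2634/0.03669 = 7.1791 m²·K/W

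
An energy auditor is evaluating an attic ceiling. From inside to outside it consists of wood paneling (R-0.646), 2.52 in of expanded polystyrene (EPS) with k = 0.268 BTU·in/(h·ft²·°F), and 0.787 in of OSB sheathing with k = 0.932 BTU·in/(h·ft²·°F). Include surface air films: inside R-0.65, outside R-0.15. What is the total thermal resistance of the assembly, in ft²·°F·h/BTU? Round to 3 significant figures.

2.52/0.268 = 9.403
0.787/0.932 = 0.8444
R_total = 0.65 + 0.646 + 9.403 + 0.8444 + 0.15 = 11.69 ft²·°F·h/BTU

11.7 ft²·°F·h/BTU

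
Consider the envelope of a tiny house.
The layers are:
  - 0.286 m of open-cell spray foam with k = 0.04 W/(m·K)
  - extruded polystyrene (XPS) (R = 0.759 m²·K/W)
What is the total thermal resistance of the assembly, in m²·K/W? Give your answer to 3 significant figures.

0.286/0.04 = 7.15
R_total = 7.15 + 0.759 = 7.909 m²·K/W

7.91 m²·K/W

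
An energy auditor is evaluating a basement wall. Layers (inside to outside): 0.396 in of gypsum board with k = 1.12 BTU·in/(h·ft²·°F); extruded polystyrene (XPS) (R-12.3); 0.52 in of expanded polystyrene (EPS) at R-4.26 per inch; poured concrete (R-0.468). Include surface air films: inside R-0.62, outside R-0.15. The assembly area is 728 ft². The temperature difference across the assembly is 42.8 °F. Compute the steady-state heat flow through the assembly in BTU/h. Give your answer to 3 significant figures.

0.396/1.12 = 0.3536
0.52 × 4.26 = 2.215
R_total = 0.62 + 0.3536 + 12.3 + 2.215 + 0.468 + 0.15 = 16.11 ft²·°F·h/BTU
Q = A·ΔT/R = 728 × 42.8 / 16.11 = 1934 BTU/h

1930 BTU/h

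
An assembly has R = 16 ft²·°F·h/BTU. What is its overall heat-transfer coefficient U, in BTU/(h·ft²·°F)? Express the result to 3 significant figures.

U = 1/R = 1/16 = 0.0625

0.0625 BTU/(h·ft²·°F)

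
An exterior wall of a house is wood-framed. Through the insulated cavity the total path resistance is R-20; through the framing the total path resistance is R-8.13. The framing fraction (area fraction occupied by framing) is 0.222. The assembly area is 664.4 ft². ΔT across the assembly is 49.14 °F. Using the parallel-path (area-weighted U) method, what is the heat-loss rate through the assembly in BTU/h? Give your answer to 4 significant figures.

U_eff = 0.778/20 + 0.222/8.13 = 0.0389 + 0.027306 = 0.066206
R_eff = 1/U_eff = 15.104 ft²·°F·h/BTU
Q = 664.4 × 49.14 / 15.104 = 2161.5 BTU/h

2162 BTU/h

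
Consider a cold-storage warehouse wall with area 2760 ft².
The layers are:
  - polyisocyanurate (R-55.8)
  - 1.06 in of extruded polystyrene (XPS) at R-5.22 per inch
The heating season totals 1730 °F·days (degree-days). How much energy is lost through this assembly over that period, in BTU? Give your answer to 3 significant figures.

1870000 BTU

1.06 × 5.22 = 5.533
R_total = 55.8 + 5.533 = 61.33 ft²·°F·h/BTU
E = A × HDD × 24 / R = 2760 × 1730 × 24 / 61.33 = 1868000 BTU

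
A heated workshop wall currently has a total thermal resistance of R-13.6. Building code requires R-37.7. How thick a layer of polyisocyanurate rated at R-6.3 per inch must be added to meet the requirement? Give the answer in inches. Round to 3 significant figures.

ΔR = 37.7 − 13.6 = 24.1 ft²·°F·h/BTU
L = ΔR / (R/in) = 24.1/6.3 = 3.825 in

3.83 in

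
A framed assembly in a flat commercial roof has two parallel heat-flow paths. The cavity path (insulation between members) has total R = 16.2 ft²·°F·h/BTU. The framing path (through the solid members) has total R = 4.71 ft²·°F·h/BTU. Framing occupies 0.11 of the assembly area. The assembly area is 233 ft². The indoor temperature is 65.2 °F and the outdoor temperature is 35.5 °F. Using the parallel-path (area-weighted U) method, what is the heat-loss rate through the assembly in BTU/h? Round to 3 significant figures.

542 BTU/h

U_eff = 0.89/16.2 + 0.11/4.71 = 0.05494 + 0.02335 = 0.07829
R_eff = 1/U_eff = 12.77 ft²·°F·h/BTU
Q = 233 × (65.2 − 35.5) / 12.77 = 541.8 BTU/h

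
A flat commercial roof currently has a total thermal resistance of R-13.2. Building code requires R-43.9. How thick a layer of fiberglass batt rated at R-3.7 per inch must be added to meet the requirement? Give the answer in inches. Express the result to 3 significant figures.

8.30 in

ΔR = 43.9 − 13.2 = 30.7 ft²·°F·h/BTU
L = ΔR / (R/in) = 30.7/3.7 = 8.297 in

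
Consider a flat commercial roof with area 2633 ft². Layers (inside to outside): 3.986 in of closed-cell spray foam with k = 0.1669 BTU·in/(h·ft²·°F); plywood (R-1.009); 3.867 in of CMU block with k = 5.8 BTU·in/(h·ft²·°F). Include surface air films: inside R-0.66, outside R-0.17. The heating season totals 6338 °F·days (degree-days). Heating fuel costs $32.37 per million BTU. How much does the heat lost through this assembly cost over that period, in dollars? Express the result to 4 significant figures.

3.986/0.1669 = 23.883
3.867/5.8 = 0.66672
R_total = 0.66 + 23.883 + 1.009 + 0.66672 + 0.17 = 26.388 ft²·°F·h/BTU
E = A × HDD × 24 / R = 2633 × 6338 × 24 / 26.388 = 15178000 BTU
Cost = 15178000/10⁶ × 32.37 = $491.3

491.3 dollars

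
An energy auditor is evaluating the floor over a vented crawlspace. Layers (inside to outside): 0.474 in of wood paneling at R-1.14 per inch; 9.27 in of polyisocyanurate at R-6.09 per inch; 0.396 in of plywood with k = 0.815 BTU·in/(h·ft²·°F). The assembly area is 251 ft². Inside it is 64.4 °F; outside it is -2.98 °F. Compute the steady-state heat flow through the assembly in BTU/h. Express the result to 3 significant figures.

0.474 × 1.14 = 0.5404
9.27 × 6.09 = 56.45
0.396/0.815 = 0.4859
R_total = 0.5404 + 56.45 + 0.4859 = 57.48 ft²·°F·h/BTU
Q = A·ΔT/R = 251 × (64.4 − (-2.98)) / 57.48 = 294.2 BTU/h

294 BTU/h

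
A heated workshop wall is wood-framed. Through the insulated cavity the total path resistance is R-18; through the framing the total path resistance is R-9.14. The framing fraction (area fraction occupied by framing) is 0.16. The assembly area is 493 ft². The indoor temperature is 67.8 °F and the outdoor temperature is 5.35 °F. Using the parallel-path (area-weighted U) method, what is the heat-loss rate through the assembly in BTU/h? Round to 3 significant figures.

U_eff = 0.84/18 + 0.16/9.14 = 0.04667 + 0.01751 = 0.06417
R_eff = 1/U_eff = 15.58 ft²·°F·h/BTU
Q = 493 × (67.8 − 5.35) / 15.58 = 1976 BTU/h

1980 BTU/h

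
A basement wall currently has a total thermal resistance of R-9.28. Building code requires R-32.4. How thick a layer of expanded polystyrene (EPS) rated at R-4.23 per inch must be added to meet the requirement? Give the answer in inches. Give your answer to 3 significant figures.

5.47 in

ΔR = 32.4 − 9.28 = 23.12 ft²·°F·h/BTU
L = ΔR / (R/in) = 23.12/4.23 = 5.466 in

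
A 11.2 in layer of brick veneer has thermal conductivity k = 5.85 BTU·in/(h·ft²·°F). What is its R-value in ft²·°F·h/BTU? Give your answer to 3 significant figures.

1.91 ft²·°F·h/BTU

R = L/k = 11.2/5.85 = 1.915 ft²·°F·h/BTU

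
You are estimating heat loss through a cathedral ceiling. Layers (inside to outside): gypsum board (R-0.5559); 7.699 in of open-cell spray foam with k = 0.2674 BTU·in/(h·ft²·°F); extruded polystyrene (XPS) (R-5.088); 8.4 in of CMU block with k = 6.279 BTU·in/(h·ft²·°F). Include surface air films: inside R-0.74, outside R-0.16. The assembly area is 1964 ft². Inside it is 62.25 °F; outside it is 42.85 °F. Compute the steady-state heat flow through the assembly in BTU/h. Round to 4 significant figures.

7.699/0.2674 = 28.792
8.4/6.279 = 1.3378
R_total = 0.74 + 0.5559 + 28.792 + 5.088 + 1.3378 + 0.16 = 36.674 ft²·°F·h/BTU
Q = A·ΔT/R = 1964 × (62.25 − 42.85) / 36.674 = 1038.9 BTU/h

1039 BTU/h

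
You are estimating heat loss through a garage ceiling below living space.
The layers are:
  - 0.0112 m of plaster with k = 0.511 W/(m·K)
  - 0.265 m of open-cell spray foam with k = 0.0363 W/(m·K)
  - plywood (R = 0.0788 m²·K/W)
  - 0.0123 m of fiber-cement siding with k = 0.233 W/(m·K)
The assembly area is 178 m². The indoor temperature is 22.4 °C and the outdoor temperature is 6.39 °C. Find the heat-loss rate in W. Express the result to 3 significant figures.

0.0112/0.511 = 0.02192
0.265/0.0363 = 7.3
0.0123/0.233 = 0.05279
R_total = 0.02192 + 7.3 + 0.0788 + 0.05279 = 7.454 m²·K/W
Q = A·ΔT/R = 178 × (22.4 − 6.39) / 7.454 = 382.3 W

382 W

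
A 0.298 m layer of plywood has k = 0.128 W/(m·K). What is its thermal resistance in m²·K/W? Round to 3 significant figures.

R = L/k = 0.298/0.128 = 2.328 m²·K/W

2.33 m²·K/W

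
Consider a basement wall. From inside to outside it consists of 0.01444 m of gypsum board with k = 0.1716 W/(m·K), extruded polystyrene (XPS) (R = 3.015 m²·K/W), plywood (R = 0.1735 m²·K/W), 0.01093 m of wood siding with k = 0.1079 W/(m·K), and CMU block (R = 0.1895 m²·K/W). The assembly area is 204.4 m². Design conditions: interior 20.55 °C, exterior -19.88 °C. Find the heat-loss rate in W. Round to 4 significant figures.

0.01444/0.1716 = 0.084149
0.01093/0.1079 = 0.1013
R_total = 0.084149 + 3.015 + 0.1735 + 0.1013 + 0.1895 = 3.5634 m²·K/W
Q = A·ΔT/R = 204.4 × (20.55 − (-19.88)) / 3.5634 = 2319.1 W

2319 W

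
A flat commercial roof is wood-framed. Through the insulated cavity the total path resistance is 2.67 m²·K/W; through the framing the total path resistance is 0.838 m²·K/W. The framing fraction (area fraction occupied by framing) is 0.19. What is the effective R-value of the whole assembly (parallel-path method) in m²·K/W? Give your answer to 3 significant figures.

1.89 m²·K/W

U_eff = 0.81/2.67 + 0.19/0.838 = 0.3034 + 0.2267 = 0.5301
R_eff = 1/U_eff = 1.886 m²·K/W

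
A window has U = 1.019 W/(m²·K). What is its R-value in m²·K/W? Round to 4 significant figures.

0.9814 m²·K/W

R = 1/U = 1/1.019 = 0.98135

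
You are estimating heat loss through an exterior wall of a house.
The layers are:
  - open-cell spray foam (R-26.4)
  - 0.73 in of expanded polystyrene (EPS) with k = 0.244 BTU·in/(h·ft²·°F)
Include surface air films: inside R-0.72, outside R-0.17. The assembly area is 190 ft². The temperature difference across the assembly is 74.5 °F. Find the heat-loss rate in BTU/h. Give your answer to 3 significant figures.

0.73/0.244 = 2.992
R_total = 0.72 + 26.4 + 2.992 + 0.17 = 30.28 ft²·°F·h/BTU
Q = A·ΔT/R = 190 × 74.5 / 30.28 = 467.4 BTU/h

467 BTU/h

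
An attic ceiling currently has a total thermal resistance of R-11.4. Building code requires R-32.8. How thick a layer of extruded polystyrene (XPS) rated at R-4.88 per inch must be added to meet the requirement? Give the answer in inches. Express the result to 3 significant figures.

4.39 in

ΔR = 32.8 − 11.4 = 21.4 ft²·°F·h/BTU
L = ΔR / (R/in) = 21.4/4.88 = 4.385 in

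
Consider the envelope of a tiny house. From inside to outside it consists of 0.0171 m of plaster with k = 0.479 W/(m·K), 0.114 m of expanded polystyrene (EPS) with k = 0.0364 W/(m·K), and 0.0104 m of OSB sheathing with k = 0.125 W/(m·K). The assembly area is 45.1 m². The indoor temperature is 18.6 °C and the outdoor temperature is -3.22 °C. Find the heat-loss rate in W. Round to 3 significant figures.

0.0171/0.479 = 0.0357
0.114/0.0364 = 3.132
0.0104/0.125 = 0.0832
R_total = 0.0357 + 3.132 + 0.0832 = 3.251 m²·K/W
Q = A·ΔT/R = 45.1 × (18.6 − (-3.22)) / 3.251 = 302.7 W

303 W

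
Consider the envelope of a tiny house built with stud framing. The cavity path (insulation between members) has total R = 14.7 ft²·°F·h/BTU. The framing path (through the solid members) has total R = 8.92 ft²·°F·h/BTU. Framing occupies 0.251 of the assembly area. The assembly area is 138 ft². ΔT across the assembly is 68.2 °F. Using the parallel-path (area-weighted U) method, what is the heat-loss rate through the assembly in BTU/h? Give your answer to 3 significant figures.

744 BTU/h

U_eff = 0.749/14.7 + 0.251/8.92 = 0.05095 + 0.02814 = 0.07909
R_eff = 1/U_eff = 12.64 ft²·°F·h/BTU
Q = 138 × 68.2 / 12.64 = 744.4 BTU/h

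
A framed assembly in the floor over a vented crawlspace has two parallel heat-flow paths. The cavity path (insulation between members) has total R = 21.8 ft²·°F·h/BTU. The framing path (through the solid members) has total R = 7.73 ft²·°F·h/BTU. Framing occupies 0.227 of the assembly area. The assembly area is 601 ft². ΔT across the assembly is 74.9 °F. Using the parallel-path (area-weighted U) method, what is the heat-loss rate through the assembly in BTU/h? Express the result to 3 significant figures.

2920 BTU/h

U_eff = 0.773/21.8 + 0.227/7.73 = 0.03546 + 0.02937 = 0.06482
R_eff = 1/U_eff = 15.43 ft²·°F·h/BTU
Q = 601 × 74.9 / 15.43 = 2918 BTU/h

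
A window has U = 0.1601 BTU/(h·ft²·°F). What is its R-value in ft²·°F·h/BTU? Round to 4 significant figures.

6.246 ft²·°F·h/BTU

R = 1/U = 1/0.1601 = 6.2461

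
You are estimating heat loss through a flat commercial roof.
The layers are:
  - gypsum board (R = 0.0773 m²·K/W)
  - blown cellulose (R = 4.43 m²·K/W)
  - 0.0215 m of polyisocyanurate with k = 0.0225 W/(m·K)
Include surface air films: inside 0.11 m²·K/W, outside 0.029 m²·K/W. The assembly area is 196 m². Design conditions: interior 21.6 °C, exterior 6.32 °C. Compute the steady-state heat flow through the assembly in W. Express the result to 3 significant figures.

535 W

0.0215/0.0225 = 0.9556
R_total = 0.11 + 0.0773 + 4.43 + 0.9556 + 0.029 = 5.602 m²·K/W
Q = A·ΔT/R = 196 × (21.6 − 6.32) / 5.602 = 534.6 W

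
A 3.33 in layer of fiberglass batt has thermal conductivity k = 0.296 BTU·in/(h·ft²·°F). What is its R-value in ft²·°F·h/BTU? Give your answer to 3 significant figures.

11.2 ft²·°F·h/BTU

R = L/k = 3.33/0.296 = 11.25 ft²·°F·h/BTU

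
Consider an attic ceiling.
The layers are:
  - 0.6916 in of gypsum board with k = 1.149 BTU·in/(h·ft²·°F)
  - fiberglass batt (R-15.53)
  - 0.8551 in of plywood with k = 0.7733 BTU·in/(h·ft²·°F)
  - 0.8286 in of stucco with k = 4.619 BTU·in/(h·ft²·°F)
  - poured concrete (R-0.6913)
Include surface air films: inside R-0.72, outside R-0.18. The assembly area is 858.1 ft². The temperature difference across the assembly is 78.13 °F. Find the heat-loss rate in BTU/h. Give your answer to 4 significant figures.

3527 BTU/h

0.6916/1.149 = 0.60191
0.8551/0.7733 = 1.1058
0.8286/4.619 = 0.17939
R_total = 0.72 + 0.60191 + 15.53 + 1.1058 + 0.17939 + 0.6913 + 0.18 = 19.008 ft²·°F·h/BTU
Q = A·ΔT/R = 858.1 × 78.13 / 19.008 = 3527 BTU/h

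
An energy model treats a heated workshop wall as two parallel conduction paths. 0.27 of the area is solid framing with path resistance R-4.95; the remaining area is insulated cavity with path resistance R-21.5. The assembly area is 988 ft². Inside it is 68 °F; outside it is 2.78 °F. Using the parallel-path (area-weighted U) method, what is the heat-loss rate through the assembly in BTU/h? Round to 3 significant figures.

5700 BTU/h

U_eff = 0.73/21.5 + 0.27/4.95 = 0.03395 + 0.05455 = 0.0885
R_eff = 1/U_eff = 11.3 ft²·°F·h/BTU
Q = 988 × (68 − 2.78) / 11.3 = 5703 BTU/h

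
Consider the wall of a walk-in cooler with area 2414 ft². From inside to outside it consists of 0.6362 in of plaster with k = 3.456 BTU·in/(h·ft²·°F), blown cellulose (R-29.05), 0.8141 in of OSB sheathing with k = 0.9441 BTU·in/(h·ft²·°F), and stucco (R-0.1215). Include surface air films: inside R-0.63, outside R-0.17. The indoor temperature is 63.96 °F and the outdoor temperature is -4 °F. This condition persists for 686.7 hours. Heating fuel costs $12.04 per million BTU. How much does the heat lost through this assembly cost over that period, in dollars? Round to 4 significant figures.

0.6362/3.456 = 0.18409
0.8141/0.9441 = 0.8623
R_total = 0.63 + 0.18409 + 29.05 + 0.8623 + 0.1215 + 0.17 = 31.018 ft²·°F·h/BTU
Q = 2414 × (63.96 − (-4)) / 31.018 = 5289.1 BTU/h
E = 5289.1 × 686.7 = 3632000 BTU
Cost = 3632000/10⁶ × 12.04 = $43.729

43.73 dollars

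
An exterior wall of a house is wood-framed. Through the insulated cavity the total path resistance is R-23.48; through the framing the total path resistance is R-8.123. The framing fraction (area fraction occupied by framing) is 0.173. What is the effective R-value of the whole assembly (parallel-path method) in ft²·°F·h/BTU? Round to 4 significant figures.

U_eff = 0.827/23.48 + 0.173/8.123 = 0.035221 + 0.021298 = 0.056519
R_eff = 1/U_eff = 17.693 ft²·°F·h/BTU

17.69 ft²·°F·h/BTU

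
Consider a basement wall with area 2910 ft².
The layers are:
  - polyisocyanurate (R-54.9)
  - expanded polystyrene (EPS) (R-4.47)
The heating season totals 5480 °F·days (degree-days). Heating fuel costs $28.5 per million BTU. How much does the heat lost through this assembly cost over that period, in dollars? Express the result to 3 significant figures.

184 dollars

R_total = 54.9 + 4.47 = 59.37 ft²·°F·h/BTU
E = A × HDD × 24 / R = 2910 × 5480 × 24 / 59.37 = 6446000 BTU
Cost = 6446000/10⁶ × 28.5 = $183.7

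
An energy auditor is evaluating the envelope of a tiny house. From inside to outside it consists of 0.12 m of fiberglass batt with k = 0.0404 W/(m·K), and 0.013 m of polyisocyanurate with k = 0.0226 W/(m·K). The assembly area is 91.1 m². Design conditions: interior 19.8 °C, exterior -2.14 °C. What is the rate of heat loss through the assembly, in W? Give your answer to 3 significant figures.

0.12/0.0404 = 2.97
0.013/0.0226 = 0.5752
R_total = 2.97 + 0.5752 = 3.546 m²·K/W
Q = A·ΔT/R = 91.1 × (19.8 − (-2.14)) / 3.546 = 563.7 W

564 W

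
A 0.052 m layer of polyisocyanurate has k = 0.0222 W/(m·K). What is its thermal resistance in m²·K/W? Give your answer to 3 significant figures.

2.34 m²·K/W

R = L/k = 0.052/0.0222 = 2.342 m²·K/W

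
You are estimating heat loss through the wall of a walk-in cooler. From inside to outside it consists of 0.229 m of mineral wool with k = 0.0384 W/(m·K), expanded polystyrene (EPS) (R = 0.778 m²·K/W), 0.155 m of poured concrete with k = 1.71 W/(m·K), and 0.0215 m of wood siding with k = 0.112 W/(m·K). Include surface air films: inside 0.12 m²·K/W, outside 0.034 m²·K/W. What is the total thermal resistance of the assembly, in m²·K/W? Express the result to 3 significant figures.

0.229/0.0384 = 5.964
0.155/1.71 = 0.09064
0.0215/0.112 = 0.192
R_total = 0.12 + 5.964 + 0.778 + 0.09064 + 0.192 + 0.034 = 7.178 m²·K/W

7.18 m²·K/W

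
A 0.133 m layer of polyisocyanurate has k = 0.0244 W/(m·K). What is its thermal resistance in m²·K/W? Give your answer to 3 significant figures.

R = L/k = 0.133/0.0244 = 5.451 m²·K/W

5.45 m²·K/W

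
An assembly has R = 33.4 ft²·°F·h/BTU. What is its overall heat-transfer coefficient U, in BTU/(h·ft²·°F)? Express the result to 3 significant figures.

0.0299 BTU/(h·ft²·°F)

U = 1/R = 1/33.4 = 0.02994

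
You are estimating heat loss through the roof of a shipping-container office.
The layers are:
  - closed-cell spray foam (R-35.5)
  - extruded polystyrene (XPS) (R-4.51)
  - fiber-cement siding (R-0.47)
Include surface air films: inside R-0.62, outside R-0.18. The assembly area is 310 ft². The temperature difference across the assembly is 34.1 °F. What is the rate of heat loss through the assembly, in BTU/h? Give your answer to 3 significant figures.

R_total = 0.62 + 35.5 + 4.51 + 0.47 + 0.18 = 41.28 ft²·°F·h/BTU
Q = A·ΔT/R = 310 × 34.1 / 41.28 = 256.1 BTU/h

256 BTU/h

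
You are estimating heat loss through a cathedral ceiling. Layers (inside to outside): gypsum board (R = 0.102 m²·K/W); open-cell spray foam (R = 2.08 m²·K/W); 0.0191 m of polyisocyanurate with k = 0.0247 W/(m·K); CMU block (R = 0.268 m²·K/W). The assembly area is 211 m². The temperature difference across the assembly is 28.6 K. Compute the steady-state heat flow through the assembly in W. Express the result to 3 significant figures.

1870 W

0.0191/0.0247 = 0.7733
R_total = 0.102 + 2.08 + 0.7733 + 0.268 = 3.223 m²·K/W
Q = A·ΔT/R = 211 × 28.6 / 3.223 = 1872 W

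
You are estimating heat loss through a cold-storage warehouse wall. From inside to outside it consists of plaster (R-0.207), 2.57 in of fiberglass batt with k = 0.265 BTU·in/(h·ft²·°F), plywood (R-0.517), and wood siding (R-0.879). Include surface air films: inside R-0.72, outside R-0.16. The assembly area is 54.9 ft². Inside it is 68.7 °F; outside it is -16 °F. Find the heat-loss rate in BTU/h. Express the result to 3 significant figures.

382 BTU/h

2.57/0.265 = 9.698
R_total = 0.72 + 0.207 + 9.698 + 0.517 + 0.879 + 0.16 = 12.18 ft²·°F·h/BTU
Q = A·ΔT/R = 54.9 × (68.7 − (-16)) / 12.18 = 381.7 BTU/h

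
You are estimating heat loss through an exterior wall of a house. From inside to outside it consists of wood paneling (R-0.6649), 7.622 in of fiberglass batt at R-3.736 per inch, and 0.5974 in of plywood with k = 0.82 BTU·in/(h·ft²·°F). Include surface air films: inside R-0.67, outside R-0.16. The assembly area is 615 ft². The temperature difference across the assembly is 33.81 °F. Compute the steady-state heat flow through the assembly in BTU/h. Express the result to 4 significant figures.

7.622 × 3.736 = 28.476
0.5974/0.82 = 0.72854
R_total = 0.67 + 0.6649 + 28.476 + 0.72854 + 0.16 = 30.699 ft²·°F·h/BTU
Q = A·ΔT/R = 615 × 33.81 / 30.699 = 677.32 BTU/h

677.3 BTU/h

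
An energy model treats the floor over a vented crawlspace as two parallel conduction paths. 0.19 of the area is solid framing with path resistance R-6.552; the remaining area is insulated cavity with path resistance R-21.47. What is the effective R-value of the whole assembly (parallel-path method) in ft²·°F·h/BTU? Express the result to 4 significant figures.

14.99 ft²·°F·h/BTU

U_eff = 0.81/21.47 + 0.19/6.552 = 0.037727 + 0.028999 = 0.066726
R_eff = 1/U_eff = 14.987 ft²·°F·h/BTU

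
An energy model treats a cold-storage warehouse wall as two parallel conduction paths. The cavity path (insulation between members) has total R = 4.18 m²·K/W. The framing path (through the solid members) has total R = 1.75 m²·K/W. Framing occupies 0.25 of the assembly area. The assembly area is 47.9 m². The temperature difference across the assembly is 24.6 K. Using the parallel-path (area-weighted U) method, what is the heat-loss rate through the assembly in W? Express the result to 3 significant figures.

U_eff = 0.75/4.18 + 0.25/1.75 = 0.1794 + 0.1429 = 0.3223
R_eff = 1/U_eff = 3.103 m²·K/W
Q = 47.9 × 24.6 / 3.103 = 379.8 W

380 W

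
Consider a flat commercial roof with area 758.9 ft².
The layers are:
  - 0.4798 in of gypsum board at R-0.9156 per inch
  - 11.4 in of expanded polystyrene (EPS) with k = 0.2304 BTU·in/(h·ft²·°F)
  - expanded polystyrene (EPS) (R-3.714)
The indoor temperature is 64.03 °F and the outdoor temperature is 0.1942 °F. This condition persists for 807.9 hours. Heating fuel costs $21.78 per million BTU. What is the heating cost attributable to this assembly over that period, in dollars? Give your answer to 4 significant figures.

15.89 dollars

0.4798 × 0.9156 = 0.4393
11.4/0.2304 = 49.479
R_total = 0.4393 + 49.479 + 3.714 = 53.632 ft²·°F·h/BTU
Q = 758.9 × (64.03 − 0.1942) / 53.632 = 903.28 BTU/h
E = 903.28 × 807.9 = 729760 BTU
Cost = 729760/10⁶ × 21.78 = $15.894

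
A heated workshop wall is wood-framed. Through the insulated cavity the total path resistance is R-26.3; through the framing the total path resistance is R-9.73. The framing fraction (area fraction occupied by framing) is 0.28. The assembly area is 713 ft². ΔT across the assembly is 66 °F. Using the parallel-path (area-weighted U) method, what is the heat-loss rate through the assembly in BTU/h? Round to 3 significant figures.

U_eff = 0.72/26.3 + 0.28/9.73 = 0.02738 + 0.02878 = 0.05615
R_eff = 1/U_eff = 17.81 ft²·°F·h/BTU
Q = 713 × 66 / 17.81 = 2642 BTU/h

2640 BTU/h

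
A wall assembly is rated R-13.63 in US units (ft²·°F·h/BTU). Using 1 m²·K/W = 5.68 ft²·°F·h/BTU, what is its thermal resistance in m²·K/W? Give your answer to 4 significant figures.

2.400 m²·K/W

R_SI = 13.63/5.68 = 2.3996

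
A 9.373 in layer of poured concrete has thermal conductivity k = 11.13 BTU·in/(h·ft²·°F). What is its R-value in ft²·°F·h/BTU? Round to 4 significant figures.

0.8421 ft²·°F·h/BTU

R = L/k = 9.373/11.13 = 0.84214 ft²·°F·h/BTU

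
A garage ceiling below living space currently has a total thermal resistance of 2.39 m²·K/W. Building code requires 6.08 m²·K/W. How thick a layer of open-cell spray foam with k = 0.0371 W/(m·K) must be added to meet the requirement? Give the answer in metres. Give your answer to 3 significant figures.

ΔR = 6.08 − 2.39 = 3.69 m²·K/W
L = ΔR × k = 3.69 × 0.0371 = 0.1369 m

0.137 m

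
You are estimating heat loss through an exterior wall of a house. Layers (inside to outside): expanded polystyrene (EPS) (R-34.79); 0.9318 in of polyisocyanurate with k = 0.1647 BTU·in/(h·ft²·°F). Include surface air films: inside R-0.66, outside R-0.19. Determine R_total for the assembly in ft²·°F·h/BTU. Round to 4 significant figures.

41.30 ft²·°F·h/BTU

0.9318/0.1647 = 5.6576
R_total = 0.66 + 34.79 + 5.6576 + 0.19 = 41.298 ft²·°F·h/BTU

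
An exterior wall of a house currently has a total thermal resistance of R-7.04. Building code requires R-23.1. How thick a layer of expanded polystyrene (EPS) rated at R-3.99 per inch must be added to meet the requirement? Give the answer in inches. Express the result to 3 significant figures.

ΔR = 23.1 − 7.04 = 16.06 ft²·°F·h/BTU
L = ΔR / (R/in) = 16.06/3.99 = 4.025 in

4.03 in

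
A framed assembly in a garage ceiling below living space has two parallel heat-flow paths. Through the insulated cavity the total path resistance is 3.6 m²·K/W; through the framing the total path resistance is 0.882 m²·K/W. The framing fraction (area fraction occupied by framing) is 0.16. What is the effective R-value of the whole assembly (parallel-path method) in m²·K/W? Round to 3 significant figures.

2.41 m²·K/W

U_eff = 0.84/3.6 + 0.16/0.882 = 0.2333 + 0.1814 = 0.4147
R_eff = 1/U_eff = 2.411 m²·K/W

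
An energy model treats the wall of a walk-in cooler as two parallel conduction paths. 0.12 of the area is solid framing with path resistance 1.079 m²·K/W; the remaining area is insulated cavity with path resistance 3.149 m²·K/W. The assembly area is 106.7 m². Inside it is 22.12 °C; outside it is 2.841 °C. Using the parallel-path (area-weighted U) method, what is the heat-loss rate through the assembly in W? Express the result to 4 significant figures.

803.6 W

U_eff = 0.88/3.149 + 0.12/1.079 = 0.27945 + 0.11121 = 0.39067
R_eff = 1/U_eff = 2.5597 m²·K/W
Q = 106.7 × (22.12 − 2.841) / 2.5597 = 803.63 W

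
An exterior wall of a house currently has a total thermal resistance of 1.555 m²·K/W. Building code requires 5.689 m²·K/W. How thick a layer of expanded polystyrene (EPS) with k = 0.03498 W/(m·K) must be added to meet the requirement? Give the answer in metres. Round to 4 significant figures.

ΔR = 5.689 − 1.555 = 4.134 m²·K/W
L = ΔR × k = 4.134 × 0.03498 = 0.14461 m

0.1446 m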